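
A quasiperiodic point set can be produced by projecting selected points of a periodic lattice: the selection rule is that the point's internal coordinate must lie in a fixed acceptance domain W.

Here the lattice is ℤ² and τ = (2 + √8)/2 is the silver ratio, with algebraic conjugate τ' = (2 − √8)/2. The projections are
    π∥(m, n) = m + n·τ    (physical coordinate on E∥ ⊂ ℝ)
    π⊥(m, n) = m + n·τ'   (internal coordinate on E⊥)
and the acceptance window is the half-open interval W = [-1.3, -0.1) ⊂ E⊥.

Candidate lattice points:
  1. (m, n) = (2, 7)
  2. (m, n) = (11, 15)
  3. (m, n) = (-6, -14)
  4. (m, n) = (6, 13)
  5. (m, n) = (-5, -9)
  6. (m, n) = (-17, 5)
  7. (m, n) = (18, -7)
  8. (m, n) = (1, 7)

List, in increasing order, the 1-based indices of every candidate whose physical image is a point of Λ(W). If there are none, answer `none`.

1, 3, 5

Compute τ' = (2−√8)/2 = -0.414214, so π⊥(m,n) = m -0.414214·n.
[1] lift (2,7): star map gives -0.899495; window check -1.3 ≤ -0.899495 < -0.1 is true → IN Λ
[2] lift (11,15): star map gives 4.786797; window check -1.3 ≤ 4.786797 < -0.1 is false → out
[3] lift (-6,-14): star map gives -0.201010; window check -1.3 ≤ -0.201010 < -0.1 is true → IN Λ
[4] lift (6,13): star map gives 0.615224; window check -1.3 ≤ 0.615224 < -0.1 is false → out
[5] lift (-5,-9): star map gives -1.272078; window check -1.3 ≤ -1.272078 < -0.1 is true → IN Λ
[6] lift (-17,5): star map gives -19.071068; window check -1.3 ≤ -19.071068 < -0.1 is false → out
[7] lift (18,-7): star map gives 20.899495; window check -1.3 ≤ 20.899495 < -0.1 is false → out
[8] lift (1,7): star map gives -1.899495; window check -1.3 ≤ -1.899495 < -0.1 is false → out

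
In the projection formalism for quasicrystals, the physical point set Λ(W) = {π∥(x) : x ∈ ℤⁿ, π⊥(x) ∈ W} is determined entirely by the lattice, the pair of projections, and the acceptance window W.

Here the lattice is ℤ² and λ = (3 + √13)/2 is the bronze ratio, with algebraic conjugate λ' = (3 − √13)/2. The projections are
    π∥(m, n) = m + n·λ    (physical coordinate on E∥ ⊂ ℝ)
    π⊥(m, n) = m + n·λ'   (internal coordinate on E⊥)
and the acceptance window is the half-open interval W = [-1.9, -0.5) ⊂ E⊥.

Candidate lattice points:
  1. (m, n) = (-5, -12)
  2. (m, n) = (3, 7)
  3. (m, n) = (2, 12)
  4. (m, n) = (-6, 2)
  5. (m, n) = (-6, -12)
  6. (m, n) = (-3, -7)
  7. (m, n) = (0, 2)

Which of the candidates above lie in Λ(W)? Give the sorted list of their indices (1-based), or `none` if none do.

1, 3, 6, 7

Numerically λ ≈ 3.30278 and λ' = −1/λ ≈ -0.30278.
#1 (-5,-12): internal coord -5 + (-12)·λ' = -1.36669; -1.36669 ∈ [-1.9, -0.5) → IN Λ
#2 (3,7): internal coord 3 + (7)·λ' = +0.88057; +0.88057 ∉ [-1.9, -0.5) → out
#3 (2,12): internal coord 2 + (12)·λ' = -1.63331; -1.63331 ∈ [-1.9, -0.5) → IN Λ
#4 (-6,2): internal coord -6 + (2)·λ' = -6.60555; -6.60555 ∉ [-1.9, -0.5) → out
#5 (-6,-12): internal coord -6 + (-12)·λ' = -2.36669; -2.36669 ∉ [-1.9, -0.5) → out
#6 (-3,-7): internal coord -3 + (-7)·λ' = -0.88057; -0.88057 ∈ [-1.9, -0.5) → IN Λ
#7 (0,2): internal coord 0 + (2)·λ' = -0.60555; -0.60555 ∈ [-1.9, -0.5) → IN Λ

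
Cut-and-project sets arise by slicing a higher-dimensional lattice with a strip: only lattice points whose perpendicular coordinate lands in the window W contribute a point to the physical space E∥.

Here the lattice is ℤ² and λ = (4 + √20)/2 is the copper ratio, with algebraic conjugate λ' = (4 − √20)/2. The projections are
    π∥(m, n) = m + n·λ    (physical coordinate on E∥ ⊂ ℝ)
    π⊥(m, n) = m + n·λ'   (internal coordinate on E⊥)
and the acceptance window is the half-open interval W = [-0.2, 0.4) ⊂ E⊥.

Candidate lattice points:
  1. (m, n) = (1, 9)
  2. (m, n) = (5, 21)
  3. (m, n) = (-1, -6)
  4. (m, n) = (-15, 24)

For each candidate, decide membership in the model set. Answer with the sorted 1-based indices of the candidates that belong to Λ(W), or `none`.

2

λ' = (4−√20)/2 ≈ -0.236068.
#1 (1,9): internal coord 1 + (9)·λ' = -1.124612; -1.124612 ∉ [-0.2, 0.4) → out
#2 (5,21): internal coord 5 + (21)·λ' = +0.042572; +0.042572 ∈ [-0.2, 0.4) → IN Λ
#3 (-1,-6): internal coord -1 + (-6)·λ' = +0.416408; +0.416408 ∉ [-0.2, 0.4) → out
#4 (-15,24): internal coord -15 + (24)·λ' = -20.665631; -20.665631 ∉ [-0.2, 0.4) → out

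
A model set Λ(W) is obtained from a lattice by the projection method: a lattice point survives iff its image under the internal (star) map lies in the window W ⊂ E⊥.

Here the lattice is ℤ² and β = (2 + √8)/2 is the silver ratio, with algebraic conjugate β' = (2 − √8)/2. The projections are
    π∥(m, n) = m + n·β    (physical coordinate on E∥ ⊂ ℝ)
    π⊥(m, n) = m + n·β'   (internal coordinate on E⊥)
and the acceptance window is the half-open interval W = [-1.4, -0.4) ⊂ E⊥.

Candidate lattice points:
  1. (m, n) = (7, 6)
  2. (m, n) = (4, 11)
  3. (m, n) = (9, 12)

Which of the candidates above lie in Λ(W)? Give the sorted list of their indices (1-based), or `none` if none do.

Compute β' = (2−√8)/2 = -0.4142, so π⊥(m,n) = m -0.4142·n.
candidate 1: (m,n)=(7,6) → π∥ = 7+6·β ≈ 21.4853, π⊥ = 7+6·β' ≈ 4.5147 ∉ [-1.4, -0.4) ⇒ out
candidate 2: (m,n)=(4,11) → π∥ = 4+11·β ≈ 30.5563, π⊥ = 4+11·β' ≈ -0.5563 ∈ [-1.4, -0.4) ⇒ IN Λ
candidate 3: (m,n)=(9,12) → π∥ = 9+12·β ≈ 37.9706, π⊥ = 9+12·β' ≈ 4.0294 ∉ [-1.4, -0.4) ⇒ out

2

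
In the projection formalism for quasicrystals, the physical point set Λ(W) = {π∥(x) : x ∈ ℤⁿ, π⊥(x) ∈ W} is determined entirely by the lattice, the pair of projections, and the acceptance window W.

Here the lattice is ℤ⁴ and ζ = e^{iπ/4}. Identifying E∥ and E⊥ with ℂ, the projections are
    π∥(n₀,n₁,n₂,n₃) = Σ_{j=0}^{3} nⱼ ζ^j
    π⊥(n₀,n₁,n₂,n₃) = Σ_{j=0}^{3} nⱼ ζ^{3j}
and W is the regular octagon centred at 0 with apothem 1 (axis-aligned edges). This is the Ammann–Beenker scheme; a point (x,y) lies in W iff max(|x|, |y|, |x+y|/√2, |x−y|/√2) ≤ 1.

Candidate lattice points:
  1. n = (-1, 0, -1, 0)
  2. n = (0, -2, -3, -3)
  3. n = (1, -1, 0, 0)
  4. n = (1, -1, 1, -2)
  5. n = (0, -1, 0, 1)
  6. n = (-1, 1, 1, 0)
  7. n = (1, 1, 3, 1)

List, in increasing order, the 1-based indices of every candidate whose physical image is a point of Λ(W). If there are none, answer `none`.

2

π⊥(n) = n₀ + n₁ζ³ + n₂ζ⁶ + n₃ζ⁹ where ζ = e^{iπ/4}.
#1 (-1, 0, -1, 0): internal (-1.000000, 1.000000); octagon support 1.414214 vs apothem 1 → ∉ W
#2 (0, -2, -3, -3): internal (-0.707107, -0.535534); octagon support 0.878680 vs apothem 1 → ∈ W
#3 (1, -1, 0, 0): internal (1.707107, -0.707107); octagon support 1.707107 vs apothem 1 → ∉ W
#4 (1, -1, 1, -2): internal (0.292893, -3.121320); octagon support 3.121320 vs apothem 1 → ∉ W
#5 (0, -1, 0, 1): internal (1.414214, 0.000000); octagon support 1.414214 vs apothem 1 → ∉ W
#6 (-1, 1, 1, 0): internal (-1.707107, -0.292893); octagon support 1.707107 vs apothem 1 → ∉ W
#7 (1, 1, 3, 1): internal (1.000000, -1.585786); octagon support 1.828427 vs apothem 1 → ∉ W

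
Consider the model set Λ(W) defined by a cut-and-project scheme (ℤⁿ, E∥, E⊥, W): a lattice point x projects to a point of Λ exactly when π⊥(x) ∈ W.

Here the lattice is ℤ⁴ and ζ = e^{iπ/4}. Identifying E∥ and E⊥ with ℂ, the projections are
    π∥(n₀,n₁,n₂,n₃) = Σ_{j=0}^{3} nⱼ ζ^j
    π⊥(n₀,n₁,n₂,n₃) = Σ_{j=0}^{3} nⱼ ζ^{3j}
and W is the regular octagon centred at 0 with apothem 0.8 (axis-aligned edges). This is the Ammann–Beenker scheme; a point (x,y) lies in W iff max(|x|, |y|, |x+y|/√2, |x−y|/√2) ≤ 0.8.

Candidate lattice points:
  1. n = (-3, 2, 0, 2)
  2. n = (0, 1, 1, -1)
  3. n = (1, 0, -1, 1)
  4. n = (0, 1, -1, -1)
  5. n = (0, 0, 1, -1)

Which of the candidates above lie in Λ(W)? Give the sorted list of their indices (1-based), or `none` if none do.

none

With ζ = e^{iπ/4} the internal vectors are ζ^0,ζ^3,ζ^6,ζ^9.
candidate 1: n = (-3, 2, 0, 2) → π⊥ ≈ (-3.000000, +2.828427); max(|x|,|y|,|x±y|/√2) = 4.121320 > 0.8 ⇒ ∉ W
candidate 2: n = (0, 1, 1, -1) → π⊥ ≈ (-1.414214, -1.000000); max(|x|,|y|,|x±y|/√2) = 1.707107 > 0.8 ⇒ ∉ W
candidate 3: n = (1, 0, -1, 1) → π⊥ ≈ (+1.707107, +1.707107); max(|x|,|y|,|x±y|/√2) = 2.414214 > 0.8 ⇒ ∉ W
candidate 4: n = (0, 1, -1, -1) → π⊥ ≈ (-1.414214, +1.000000); max(|x|,|y|,|x±y|/√2) = 1.707107 > 0.8 ⇒ ∉ W
candidate 5: n = (0, 0, 1, -1) → π⊥ ≈ (-0.707107, -1.707107); max(|x|,|y|,|x±y|/√2) = 1.707107 > 0.8 ⇒ ∉ W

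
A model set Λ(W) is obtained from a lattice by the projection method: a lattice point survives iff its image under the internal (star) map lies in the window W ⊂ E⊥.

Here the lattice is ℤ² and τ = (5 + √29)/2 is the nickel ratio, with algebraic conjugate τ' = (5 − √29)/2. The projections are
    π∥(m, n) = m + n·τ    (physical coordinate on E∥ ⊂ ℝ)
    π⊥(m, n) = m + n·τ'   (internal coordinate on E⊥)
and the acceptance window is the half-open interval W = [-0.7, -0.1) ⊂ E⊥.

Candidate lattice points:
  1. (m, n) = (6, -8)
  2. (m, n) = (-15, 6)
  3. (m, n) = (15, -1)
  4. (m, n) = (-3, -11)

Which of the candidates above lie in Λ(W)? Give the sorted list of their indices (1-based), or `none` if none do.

Numerically τ ≈ 5.192582 and τ' = −1/τ ≈ -0.192582.
[1] lift (6,-8): star map gives 7.540659; window check -0.7 ≤ 7.540659 < -0.1 is false → out
[2] lift (-15,6): star map gives -16.155494; window check -0.7 ≤ -16.155494 < -0.1 is false → out
[3] lift (15,-1): star map gives 15.192582; window check -0.7 ≤ 15.192582 < -0.1 is false → out
[4] lift (-3,-11): star map gives -0.881594; window check -0.7 ≤ -0.881594 < -0.1 is false → out

none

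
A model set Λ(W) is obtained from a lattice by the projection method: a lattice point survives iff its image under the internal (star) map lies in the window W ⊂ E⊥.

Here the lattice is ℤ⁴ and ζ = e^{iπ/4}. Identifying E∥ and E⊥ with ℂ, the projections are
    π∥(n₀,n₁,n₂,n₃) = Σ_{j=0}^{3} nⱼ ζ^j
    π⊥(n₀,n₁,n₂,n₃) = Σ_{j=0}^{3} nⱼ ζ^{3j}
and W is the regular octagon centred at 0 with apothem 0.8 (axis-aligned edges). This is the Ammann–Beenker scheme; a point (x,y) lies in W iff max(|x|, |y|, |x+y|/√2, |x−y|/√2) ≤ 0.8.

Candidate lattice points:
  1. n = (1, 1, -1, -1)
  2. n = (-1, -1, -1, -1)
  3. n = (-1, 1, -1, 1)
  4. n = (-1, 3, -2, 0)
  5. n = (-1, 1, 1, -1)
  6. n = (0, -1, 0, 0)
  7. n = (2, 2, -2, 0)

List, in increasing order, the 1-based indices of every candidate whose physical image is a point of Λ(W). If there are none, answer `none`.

Internal map: ζ^{3j} for j=0..3 gives (1,0), (−√2/2,√2/2), (0,−1), (√2/2,√2/2).
candidate 1: n = (1, 1, -1, -1) → π⊥ ≈ (-0.414214, +1.000000); max(|x|,|y|,|x±y|/√2) = 1.000000 > 0.8 ⇒ ∉ W
candidate 2: n = (-1, -1, -1, -1) → π⊥ ≈ (-1.000000, -0.414214); max(|x|,|y|,|x±y|/√2) = 1.000000 > 0.8 ⇒ ∉ W
candidate 3: n = (-1, 1, -1, 1) → π⊥ ≈ (-1.000000, +2.414214); max(|x|,|y|,|x±y|/√2) = 2.414214 > 0.8 ⇒ ∉ W
candidate 4: n = (-1, 3, -2, 0) → π⊥ ≈ (-3.121320, +4.121320); max(|x|,|y|,|x±y|/√2) = 5.121320 > 0.8 ⇒ ∉ W
candidate 5: n = (-1, 1, 1, -1) → π⊥ ≈ (-2.414214, -1.000000); max(|x|,|y|,|x±y|/√2) = 2.414214 > 0.8 ⇒ ∉ W
candidate 6: n = (0, -1, 0, 0) → π⊥ ≈ (+0.707107, -0.707107); max(|x|,|y|,|x±y|/√2) = 1.000000 > 0.8 ⇒ ∉ W
candidate 7: n = (2, 2, -2, 0) → π⊥ ≈ (+0.585786, +3.414214); max(|x|,|y|,|x±y|/√2) = 3.414214 > 0.8 ⇒ ∉ W

none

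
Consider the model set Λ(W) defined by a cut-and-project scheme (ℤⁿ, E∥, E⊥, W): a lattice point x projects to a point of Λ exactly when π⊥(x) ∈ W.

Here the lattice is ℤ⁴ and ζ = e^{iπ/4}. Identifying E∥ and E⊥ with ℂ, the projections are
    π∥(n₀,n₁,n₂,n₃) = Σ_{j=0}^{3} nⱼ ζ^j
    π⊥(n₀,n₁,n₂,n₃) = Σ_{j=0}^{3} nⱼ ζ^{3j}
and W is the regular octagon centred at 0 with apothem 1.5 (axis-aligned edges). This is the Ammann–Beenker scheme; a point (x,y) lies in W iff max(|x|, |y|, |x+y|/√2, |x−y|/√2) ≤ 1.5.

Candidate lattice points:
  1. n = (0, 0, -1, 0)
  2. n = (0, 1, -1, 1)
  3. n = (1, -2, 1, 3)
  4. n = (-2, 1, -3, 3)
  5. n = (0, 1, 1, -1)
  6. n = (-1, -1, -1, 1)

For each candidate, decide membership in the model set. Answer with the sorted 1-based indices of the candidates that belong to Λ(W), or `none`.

π⊥(n) = n₀ + n₁ζ³ + n₂ζ⁶ + n₃ζ⁹ where ζ = e^{iπ/4}.
candidate 1: n = (0, 0, -1, 0) → π⊥ ≈ (+0.0000, +1.0000); max(|x|,|y|,|x±y|/√2) = 1.0000 ≤ 1.5 ⇒ ∈ W
candidate 2: n = (0, 1, -1, 1) → π⊥ ≈ (+0.0000, +2.4142); max(|x|,|y|,|x±y|/√2) = 2.4142 > 1.5 ⇒ ∉ W
candidate 3: n = (1, -2, 1, 3) → π⊥ ≈ (+4.5355, -0.2929); max(|x|,|y|,|x±y|/√2) = 4.5355 > 1.5 ⇒ ∉ W
candidate 4: n = (-2, 1, -3, 3) → π⊥ ≈ (-0.5858, +5.8284); max(|x|,|y|,|x±y|/√2) = 5.8284 > 1.5 ⇒ ∉ W
candidate 5: n = (0, 1, 1, -1) → π⊥ ≈ (-1.4142, -1.0000); max(|x|,|y|,|x±y|/√2) = 1.7071 > 1.5 ⇒ ∉ W
candidate 6: n = (-1, -1, -1, 1) → π⊥ ≈ (+0.4142, +1.0000); max(|x|,|y|,|x±y|/√2) = 1.0000 ≤ 1.5 ⇒ ∈ W

1, 6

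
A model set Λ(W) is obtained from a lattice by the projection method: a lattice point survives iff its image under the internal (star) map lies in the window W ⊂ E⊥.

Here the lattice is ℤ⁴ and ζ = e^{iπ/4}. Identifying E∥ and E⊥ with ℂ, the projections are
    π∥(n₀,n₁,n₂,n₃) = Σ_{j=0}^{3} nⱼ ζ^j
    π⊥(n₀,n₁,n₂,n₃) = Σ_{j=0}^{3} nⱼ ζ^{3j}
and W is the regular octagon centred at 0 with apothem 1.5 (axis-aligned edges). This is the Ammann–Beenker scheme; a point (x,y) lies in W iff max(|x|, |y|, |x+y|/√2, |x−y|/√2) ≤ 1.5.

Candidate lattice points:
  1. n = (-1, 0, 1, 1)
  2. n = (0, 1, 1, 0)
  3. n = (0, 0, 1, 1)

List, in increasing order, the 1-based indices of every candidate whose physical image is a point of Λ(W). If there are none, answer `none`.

1, 2, 3

Internal map: ζ^{3j} for j=0..3 gives (1,0), (−√2/2,√2/2), (0,−1), (√2/2,√2/2).
candidate 1: n = (-1, 0, 1, 1) → π⊥ ≈ (-0.29289, -0.29289); max(|x|,|y|,|x±y|/√2) = 0.41421 ≤ 1.5 ⇒ ∈ W
candidate 2: n = (0, 1, 1, 0) → π⊥ ≈ (-0.70711, -0.29289); max(|x|,|y|,|x±y|/√2) = 0.70711 ≤ 1.5 ⇒ ∈ W
candidate 3: n = (0, 0, 1, 1) → π⊥ ≈ (+0.70711, -0.29289); max(|x|,|y|,|x±y|/√2) = 0.70711 ≤ 1.5 ⇒ ∈ W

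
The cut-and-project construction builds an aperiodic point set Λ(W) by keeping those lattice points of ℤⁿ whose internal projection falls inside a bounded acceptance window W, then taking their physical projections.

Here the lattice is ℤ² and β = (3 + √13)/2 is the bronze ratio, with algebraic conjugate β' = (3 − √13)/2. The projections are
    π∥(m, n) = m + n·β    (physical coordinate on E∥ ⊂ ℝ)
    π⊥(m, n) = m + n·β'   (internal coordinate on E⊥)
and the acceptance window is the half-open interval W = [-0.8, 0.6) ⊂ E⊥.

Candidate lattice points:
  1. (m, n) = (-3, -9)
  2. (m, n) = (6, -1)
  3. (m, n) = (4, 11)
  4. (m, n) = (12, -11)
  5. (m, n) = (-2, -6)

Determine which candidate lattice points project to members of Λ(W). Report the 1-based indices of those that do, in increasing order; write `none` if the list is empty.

Numerically β ≈ 3.30278 and β' = −1/β ≈ -0.30278.
#1 (-3,-9): internal coord -3 + (-9)·β' = -0.27502; -0.27502 ∈ [-0.8, 0.6) → IN Λ
#2 (6,-1): internal coord 6 + (-1)·β' = +6.30278; +6.30278 ∉ [-0.8, 0.6) → out
#3 (4,11): internal coord 4 + (11)·β' = +0.66947; +0.66947 ∉ [-0.8, 0.6) → out
#4 (12,-11): internal coord 12 + (-11)·β' = +15.33053; +15.33053 ∉ [-0.8, 0.6) → out
#5 (-2,-6): internal coord -2 + (-6)·β' = -0.18335; -0.18335 ∈ [-0.8, 0.6) → IN Λ

1, 5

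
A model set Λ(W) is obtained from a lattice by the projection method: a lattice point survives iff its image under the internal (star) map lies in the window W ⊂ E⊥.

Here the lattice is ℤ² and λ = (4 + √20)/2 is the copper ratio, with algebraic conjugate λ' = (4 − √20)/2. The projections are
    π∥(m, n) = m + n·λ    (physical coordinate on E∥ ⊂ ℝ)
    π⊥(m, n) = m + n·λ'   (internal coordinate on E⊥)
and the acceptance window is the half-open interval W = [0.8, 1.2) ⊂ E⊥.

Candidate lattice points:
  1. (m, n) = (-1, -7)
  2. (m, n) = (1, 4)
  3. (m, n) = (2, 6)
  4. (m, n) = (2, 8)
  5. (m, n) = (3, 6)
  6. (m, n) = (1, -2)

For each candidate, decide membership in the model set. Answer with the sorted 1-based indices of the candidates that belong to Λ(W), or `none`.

none

Numerically λ ≈ 4.2361 and λ' = −1/λ ≈ -0.2361.
candidate 1: (m,n)=(-1,-7) → π∥ = -1-7·λ ≈ -30.6525, π⊥ = -1-7·λ' ≈ 0.6525 ∉ [0.8, 1.2) ⇒ out
candidate 2: (m,n)=(1,4) → π∥ = 1+4·λ ≈ 17.9443, π⊥ = 1+4·λ' ≈ 0.0557 ∉ [0.8, 1.2) ⇒ out
candidate 3: (m,n)=(2,6) → π∥ = 2+6·λ ≈ 27.4164, π⊥ = 2+6·λ' ≈ 0.5836 ∉ [0.8, 1.2) ⇒ out
candidate 4: (m,n)=(2,8) → π∥ = 2+8·λ ≈ 35.8885, π⊥ = 2+8·λ' ≈ 0.1115 ∉ [0.8, 1.2) ⇒ out
candidate 5: (m,n)=(3,6) → π∥ = 3+6·λ ≈ 28.4164, π⊥ = 3+6·λ' ≈ 1.5836 ∉ [0.8, 1.2) ⇒ out
candidate 6: (m,n)=(1,-2) → π∥ = 1-2·λ ≈ -7.4721, π⊥ = 1-2·λ' ≈ 1.4721 ∉ [0.8, 1.2) ⇒ out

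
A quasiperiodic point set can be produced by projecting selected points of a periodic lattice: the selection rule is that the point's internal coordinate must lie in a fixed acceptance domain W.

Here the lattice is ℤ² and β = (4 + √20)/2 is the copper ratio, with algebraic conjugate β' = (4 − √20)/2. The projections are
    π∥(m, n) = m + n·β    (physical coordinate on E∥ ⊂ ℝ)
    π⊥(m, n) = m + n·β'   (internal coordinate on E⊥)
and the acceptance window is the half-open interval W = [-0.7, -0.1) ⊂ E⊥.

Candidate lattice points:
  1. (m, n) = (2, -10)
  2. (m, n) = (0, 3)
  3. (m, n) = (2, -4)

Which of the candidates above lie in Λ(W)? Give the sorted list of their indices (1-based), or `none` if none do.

none

Numerically β ≈ 4.23607 and β' = −1/β ≈ -0.23607.
[1] lift (2,-10): star map gives 4.36068; window check -0.7 ≤ 4.36068 < -0.1 is false → out
[2] lift (0,3): star map gives -0.70820; window check -0.7 ≤ -0.70820 < -0.1 is false → out
[3] lift (2,-4): star map gives 2.94427; window check -0.7 ≤ 2.94427 < -0.1 is false → out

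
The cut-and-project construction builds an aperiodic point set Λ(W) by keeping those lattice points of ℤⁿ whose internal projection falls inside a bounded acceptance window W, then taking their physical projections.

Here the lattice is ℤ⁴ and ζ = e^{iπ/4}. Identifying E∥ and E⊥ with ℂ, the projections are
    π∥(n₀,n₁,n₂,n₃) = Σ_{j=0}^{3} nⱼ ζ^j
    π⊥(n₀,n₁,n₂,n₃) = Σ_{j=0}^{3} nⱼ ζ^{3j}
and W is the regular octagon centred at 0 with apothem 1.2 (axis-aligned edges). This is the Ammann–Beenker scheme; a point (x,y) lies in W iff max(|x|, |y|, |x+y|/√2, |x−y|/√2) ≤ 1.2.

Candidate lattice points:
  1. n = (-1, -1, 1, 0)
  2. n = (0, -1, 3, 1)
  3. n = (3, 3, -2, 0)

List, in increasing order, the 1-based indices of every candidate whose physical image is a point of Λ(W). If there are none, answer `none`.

π⊥(n) = n₀ + n₁ζ³ + n₂ζ⁶ + n₃ζ⁹ where ζ = e^{iπ/4}.
candidate 1: n = (-1, -1, 1, 0) → π⊥ ≈ (-0.2929, -1.7071); max(|x|,|y|,|x±y|/√2) = 1.7071 > 1.2 ⇒ ∉ W
candidate 2: n = (0, -1, 3, 1) → π⊥ ≈ (+1.4142, -3.0000); max(|x|,|y|,|x±y|/√2) = 3.1213 > 1.2 ⇒ ∉ W
candidate 3: n = (3, 3, -2, 0) → π⊥ ≈ (+0.8787, +4.1213); max(|x|,|y|,|x±y|/√2) = 4.1213 > 1.2 ⇒ ∉ W

none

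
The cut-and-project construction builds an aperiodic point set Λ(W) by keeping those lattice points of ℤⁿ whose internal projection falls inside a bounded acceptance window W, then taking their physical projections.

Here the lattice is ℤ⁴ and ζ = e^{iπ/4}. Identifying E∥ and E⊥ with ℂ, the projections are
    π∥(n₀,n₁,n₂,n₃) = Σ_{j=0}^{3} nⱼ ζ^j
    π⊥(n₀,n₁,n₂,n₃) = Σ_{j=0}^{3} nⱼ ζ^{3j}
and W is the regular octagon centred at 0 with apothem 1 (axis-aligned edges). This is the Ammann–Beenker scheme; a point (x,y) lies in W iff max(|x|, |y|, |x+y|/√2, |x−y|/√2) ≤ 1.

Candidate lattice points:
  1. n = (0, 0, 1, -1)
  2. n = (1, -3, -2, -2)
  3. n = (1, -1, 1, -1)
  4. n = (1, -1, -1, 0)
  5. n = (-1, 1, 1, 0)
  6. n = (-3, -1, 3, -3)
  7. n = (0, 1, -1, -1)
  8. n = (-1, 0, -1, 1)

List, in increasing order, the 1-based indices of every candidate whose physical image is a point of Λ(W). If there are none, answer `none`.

π⊥(n) = n₀ + n₁ζ³ + n₂ζ⁶ + n₃ζ⁹ where ζ = e^{iπ/4}.
#1 (0, 0, 1, -1): internal (-0.70711, -1.70711); octagon support 1.70711 vs apothem 1 → ∉ W
#2 (1, -3, -2, -2): internal (1.70711, -1.53553); octagon support 2.29289 vs apothem 1 → ∉ W
#3 (1, -1, 1, -1): internal (1.00000, -2.41421); octagon support 2.41421 vs apothem 1 → ∉ W
#4 (1, -1, -1, 0): internal (1.70711, 0.29289); octagon support 1.70711 vs apothem 1 → ∉ W
#5 (-1, 1, 1, 0): internal (-1.70711, -0.29289); octagon support 1.70711 vs apothem 1 → ∉ W
#6 (-3, -1, 3, -3): internal (-4.41421, -5.82843); octagon support 7.24264 vs apothem 1 → ∉ W
#7 (0, 1, -1, -1): internal (-1.41421, 1.00000); octagon support 1.70711 vs apothem 1 → ∉ W
#8 (-1, 0, -1, 1): internal (-0.29289, 1.70711); octagon support 1.70711 vs apothem 1 → ∉ W

none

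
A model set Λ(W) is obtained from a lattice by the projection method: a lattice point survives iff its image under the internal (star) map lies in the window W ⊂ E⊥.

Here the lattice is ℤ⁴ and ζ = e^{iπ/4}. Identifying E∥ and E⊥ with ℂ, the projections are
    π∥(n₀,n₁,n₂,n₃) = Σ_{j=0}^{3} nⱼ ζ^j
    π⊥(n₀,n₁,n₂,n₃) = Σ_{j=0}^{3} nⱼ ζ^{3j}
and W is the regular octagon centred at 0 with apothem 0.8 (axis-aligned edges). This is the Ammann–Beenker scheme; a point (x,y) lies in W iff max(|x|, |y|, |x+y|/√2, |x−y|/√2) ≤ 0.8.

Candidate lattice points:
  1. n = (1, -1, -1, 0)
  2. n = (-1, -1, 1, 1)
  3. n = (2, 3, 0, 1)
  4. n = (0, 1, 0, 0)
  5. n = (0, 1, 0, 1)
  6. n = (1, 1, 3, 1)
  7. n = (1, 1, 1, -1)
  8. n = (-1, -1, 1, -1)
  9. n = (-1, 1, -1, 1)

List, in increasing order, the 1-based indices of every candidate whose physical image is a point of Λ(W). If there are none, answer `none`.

none

π⊥(n) = n₀ + n₁ζ³ + n₂ζ⁶ + n₃ζ⁹ where ζ = e^{iπ/4}.
candidate 1: n = (1, -1, -1, 0) → π⊥ ≈ (+1.707107, +0.292893); max(|x|,|y|,|x±y|/√2) = 1.707107 > 0.8 ⇒ ∉ W
candidate 2: n = (-1, -1, 1, 1) → π⊥ ≈ (+0.414214, -1.000000); max(|x|,|y|,|x±y|/√2) = 1.000000 > 0.8 ⇒ ∉ W
candidate 3: n = (2, 3, 0, 1) → π⊥ ≈ (+0.585786, +2.828427); max(|x|,|y|,|x±y|/√2) = 2.828427 > 0.8 ⇒ ∉ W
candidate 4: n = (0, 1, 0, 0) → π⊥ ≈ (-0.707107, +0.707107); max(|x|,|y|,|x±y|/√2) = 1.000000 > 0.8 ⇒ ∉ W
candidate 5: n = (0, 1, 0, 1) → π⊥ ≈ (+0.000000, +1.414214); max(|x|,|y|,|x±y|/√2) = 1.414214 > 0.8 ⇒ ∉ W
candidate 6: n = (1, 1, 3, 1) → π⊥ ≈ (+1.000000, -1.585786); max(|x|,|y|,|x±y|/√2) = 1.828427 > 0.8 ⇒ ∉ W
candidate 7: n = (1, 1, 1, -1) → π⊥ ≈ (-0.414214, -1.000000); max(|x|,|y|,|x±y|/√2) = 1.000000 > 0.8 ⇒ ∉ W
candidate 8: n = (-1, -1, 1, -1) → π⊥ ≈ (-1.000000, -2.414214); max(|x|,|y|,|x±y|/√2) = 2.414214 > 0.8 ⇒ ∉ W
candidate 9: n = (-1, 1, -1, 1) → π⊥ ≈ (-1.000000, +2.414214); max(|x|,|y|,|x±y|/√2) = 2.414214 > 0.8 ⇒ ∉ W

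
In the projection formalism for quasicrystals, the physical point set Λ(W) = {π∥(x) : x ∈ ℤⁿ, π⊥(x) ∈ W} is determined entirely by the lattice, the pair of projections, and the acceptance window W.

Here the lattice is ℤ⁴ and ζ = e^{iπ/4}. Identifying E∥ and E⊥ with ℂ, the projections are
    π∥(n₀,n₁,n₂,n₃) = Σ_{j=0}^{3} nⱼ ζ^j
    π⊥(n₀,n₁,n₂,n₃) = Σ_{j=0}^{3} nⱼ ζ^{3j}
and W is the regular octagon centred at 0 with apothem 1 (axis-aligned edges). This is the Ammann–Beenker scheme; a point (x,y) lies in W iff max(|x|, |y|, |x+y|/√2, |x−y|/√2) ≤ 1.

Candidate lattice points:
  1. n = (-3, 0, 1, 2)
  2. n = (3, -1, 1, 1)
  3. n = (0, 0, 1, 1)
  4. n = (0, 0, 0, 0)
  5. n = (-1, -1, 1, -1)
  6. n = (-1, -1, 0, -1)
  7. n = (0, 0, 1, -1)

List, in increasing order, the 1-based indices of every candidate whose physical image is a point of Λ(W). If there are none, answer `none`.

π⊥(n) = n₀ + n₁ζ³ + n₂ζ⁶ + n₃ζ⁹ where ζ = e^{iπ/4}.
#1 (-3, 0, 1, 2): internal (-1.5858, 0.4142); octagon support 1.5858 vs apothem 1 → ∉ W
#2 (3, -1, 1, 1): internal (4.4142, -1.0000); octagon support 4.4142 vs apothem 1 → ∉ W
#3 (0, 0, 1, 1): internal (0.7071, -0.2929); octagon support 0.7071 vs apothem 1 → ∈ W
#4 (0, 0, 0, 0): internal (0.0000, 0.0000); octagon support 0.0000 vs apothem 1 → ∈ W
#5 (-1, -1, 1, -1): internal (-1.0000, -2.4142); octagon support 2.4142 vs apothem 1 → ∉ W
#6 (-1, -1, 0, -1): internal (-1.0000, -1.4142); octagon support 1.7071 vs apothem 1 → ∉ W
#7 (0, 0, 1, -1): internal (-0.7071, -1.7071); octagon support 1.7071 vs apothem 1 → ∉ W

3, 4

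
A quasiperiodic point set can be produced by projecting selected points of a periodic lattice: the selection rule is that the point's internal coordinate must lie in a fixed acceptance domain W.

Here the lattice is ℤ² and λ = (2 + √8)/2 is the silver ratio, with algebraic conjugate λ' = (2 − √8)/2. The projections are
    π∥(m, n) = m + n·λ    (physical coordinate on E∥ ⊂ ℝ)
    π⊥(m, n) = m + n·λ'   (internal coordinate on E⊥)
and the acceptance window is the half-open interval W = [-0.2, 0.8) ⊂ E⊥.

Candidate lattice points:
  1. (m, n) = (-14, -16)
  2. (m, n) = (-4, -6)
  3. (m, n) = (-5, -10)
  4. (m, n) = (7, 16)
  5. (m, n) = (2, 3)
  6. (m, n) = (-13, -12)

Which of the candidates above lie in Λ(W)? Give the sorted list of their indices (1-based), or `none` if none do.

Compute λ' = (2−√8)/2 = -0.41421, so π⊥(m,n) = m -0.41421·n.
[1] lift (-14,-16): star map gives -7.37258; window check -0.2 ≤ -7.37258 < 0.8 is false → out
[2] lift (-4,-6): star map gives -1.51472; window check -0.2 ≤ -1.51472 < 0.8 is false → out
[3] lift (-5,-10): star map gives -0.85786; window check -0.2 ≤ -0.85786 < 0.8 is false → out
[4] lift (7,16): star map gives 0.37258; window check -0.2 ≤ 0.37258 < 0.8 is true → IN Λ
[5] lift (2,3): star map gives 0.75736; window check -0.2 ≤ 0.75736 < 0.8 is true → IN Λ
[6] lift (-13,-12): star map gives -8.02944; window check -0.2 ≤ -8.02944 < 0.8 is false → out

4, 5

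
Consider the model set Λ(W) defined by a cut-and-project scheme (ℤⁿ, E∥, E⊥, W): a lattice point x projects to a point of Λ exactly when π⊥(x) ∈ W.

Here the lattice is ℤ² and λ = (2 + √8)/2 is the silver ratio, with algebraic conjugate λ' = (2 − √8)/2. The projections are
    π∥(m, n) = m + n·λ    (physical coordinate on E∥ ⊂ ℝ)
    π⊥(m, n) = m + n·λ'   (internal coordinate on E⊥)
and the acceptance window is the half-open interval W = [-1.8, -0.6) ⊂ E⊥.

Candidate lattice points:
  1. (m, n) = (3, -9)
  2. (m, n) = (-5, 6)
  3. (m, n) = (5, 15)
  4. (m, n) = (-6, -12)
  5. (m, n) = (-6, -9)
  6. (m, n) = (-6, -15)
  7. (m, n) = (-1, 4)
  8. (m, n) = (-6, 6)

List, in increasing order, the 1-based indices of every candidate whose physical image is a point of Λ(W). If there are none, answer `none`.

λ' = (2−√8)/2 ≈ -0.4142.
candidate 1: (m,n)=(3,-9) → π∥ = 3-9·λ ≈ -18.7279, π⊥ = 3-9·λ' ≈ 6.7279 ∉ [-1.8, -0.6) ⇒ out
candidate 2: (m,n)=(-5,6) → π∥ = -5+6·λ ≈ 9.4853, π⊥ = -5+6·λ' ≈ -7.4853 ∉ [-1.8, -0.6) ⇒ out
candidate 3: (m,n)=(5,15) → π∥ = 5+15·λ ≈ 41.2132, π⊥ = 5+15·λ' ≈ -1.2132 ∈ [-1.8, -0.6) ⇒ IN Λ
candidate 4: (m,n)=(-6,-12) → π∥ = -6-12·λ ≈ -34.9706, π⊥ = -6-12·λ' ≈ -1.0294 ∈ [-1.8, -0.6) ⇒ IN Λ
candidate 5: (m,n)=(-6,-9) → π∥ = -6-9·λ ≈ -27.7279, π⊥ = -6-9·λ' ≈ -2.2721 ∉ [-1.8, -0.6) ⇒ out
candidate 6: (m,n)=(-6,-15) → π∥ = -6-15·λ ≈ -42.2132, π⊥ = -6-15·λ' ≈ 0.2132 ∉ [-1.8, -0.6) ⇒ out
candidate 7: (m,n)=(-1,4) → π∥ = -1+4·λ ≈ 8.6569, π⊥ = -1+4·λ' ≈ -2.6569 ∉ [-1.8, -0.6) ⇒ out
candidate 8: (m,n)=(-6,6) → π∥ = -6+6·λ ≈ 8.4853, π⊥ = -6+6·λ' ≈ -8.4853 ∉ [-1.8, -0.6) ⇒ out

3, 4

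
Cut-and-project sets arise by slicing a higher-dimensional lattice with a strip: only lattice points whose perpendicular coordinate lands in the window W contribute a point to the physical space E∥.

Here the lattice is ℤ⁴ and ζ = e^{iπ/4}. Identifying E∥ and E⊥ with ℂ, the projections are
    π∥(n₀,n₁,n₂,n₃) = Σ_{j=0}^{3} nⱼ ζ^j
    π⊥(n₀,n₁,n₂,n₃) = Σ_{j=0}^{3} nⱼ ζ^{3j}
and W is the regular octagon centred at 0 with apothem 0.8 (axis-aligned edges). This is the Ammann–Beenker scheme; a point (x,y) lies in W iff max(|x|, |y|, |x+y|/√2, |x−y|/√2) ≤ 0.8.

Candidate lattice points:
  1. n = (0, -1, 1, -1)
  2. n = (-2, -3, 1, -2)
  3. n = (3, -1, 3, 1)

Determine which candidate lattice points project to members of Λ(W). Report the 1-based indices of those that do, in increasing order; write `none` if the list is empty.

π⊥(n) = n₀ + n₁ζ³ + n₂ζ⁶ + n₃ζ⁹ where ζ = e^{iπ/4}.
candidate 1: n = (0, -1, 1, -1) → π⊥ ≈ (+0.0000, -2.4142); max(|x|,|y|,|x±y|/√2) = 2.4142 > 0.8 ⇒ ∉ W
candidate 2: n = (-2, -3, 1, -2) → π⊥ ≈ (-1.2929, -4.5355); max(|x|,|y|,|x±y|/√2) = 4.5355 > 0.8 ⇒ ∉ W
candidate 3: n = (3, -1, 3, 1) → π⊥ ≈ (+4.4142, -3.0000); max(|x|,|y|,|x±y|/√2) = 5.2426 > 0.8 ⇒ ∉ W

none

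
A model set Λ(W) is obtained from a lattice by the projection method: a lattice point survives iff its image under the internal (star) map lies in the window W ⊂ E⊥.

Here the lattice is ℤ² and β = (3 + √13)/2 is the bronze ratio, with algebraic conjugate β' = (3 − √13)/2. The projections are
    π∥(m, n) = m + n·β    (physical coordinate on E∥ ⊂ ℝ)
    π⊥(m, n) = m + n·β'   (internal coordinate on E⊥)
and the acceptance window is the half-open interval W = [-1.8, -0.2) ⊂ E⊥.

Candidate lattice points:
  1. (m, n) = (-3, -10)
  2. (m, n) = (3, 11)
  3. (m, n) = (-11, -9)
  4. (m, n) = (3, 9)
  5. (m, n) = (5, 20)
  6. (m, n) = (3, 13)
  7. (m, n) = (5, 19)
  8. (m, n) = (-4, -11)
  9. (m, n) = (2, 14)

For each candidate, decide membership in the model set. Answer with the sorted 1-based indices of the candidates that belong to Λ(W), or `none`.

2, 5, 6, 7, 8

Compute β' = (3−√13)/2 = -0.30278, so π⊥(m,n) = m -0.30278·n.
[1] lift (-3,-10): star map gives 0.02776; window check -1.8 ≤ 0.02776 < -0.2 is false → out
[2] lift (3,11): star map gives -0.33053; window check -1.8 ≤ -0.33053 < -0.2 is true → IN Λ
[3] lift (-11,-9): star map gives -8.27502; window check -1.8 ≤ -8.27502 < -0.2 is false → out
[4] lift (3,9): star map gives 0.27502; window check -1.8 ≤ 0.27502 < -0.2 is false → out
[5] lift (5,20): star map gives -1.05551; window check -1.8 ≤ -1.05551 < -0.2 is true → IN Λ
[6] lift (3,13): star map gives -0.93608; window check -1.8 ≤ -0.93608 < -0.2 is true → IN Λ
[7] lift (5,19): star map gives -0.75274; window check -1.8 ≤ -0.75274 < -0.2 is true → IN Λ
[8] lift (-4,-11): star map gives -0.66947; window check -1.8 ≤ -0.66947 < -0.2 is true → IN Λ
[9] lift (2,14): star map gives -2.23886; window check -1.8 ≤ -2.23886 < -0.2 is false → out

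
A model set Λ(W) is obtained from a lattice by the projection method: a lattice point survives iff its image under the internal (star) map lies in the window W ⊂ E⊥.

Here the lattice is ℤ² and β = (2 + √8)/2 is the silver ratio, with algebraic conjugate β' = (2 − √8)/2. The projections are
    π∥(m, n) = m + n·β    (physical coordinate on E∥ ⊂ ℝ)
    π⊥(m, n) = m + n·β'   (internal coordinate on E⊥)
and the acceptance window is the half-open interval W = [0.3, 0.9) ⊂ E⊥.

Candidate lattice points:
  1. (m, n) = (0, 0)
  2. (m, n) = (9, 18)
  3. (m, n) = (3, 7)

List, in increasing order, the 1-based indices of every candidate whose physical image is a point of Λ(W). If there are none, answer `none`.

Compute β' = (2−√8)/2 = -0.41421, so π⊥(m,n) = m -0.41421·n.
candidate 1: (m,n)=(0,0) → π∥ = 0+0·β ≈ 0.00000, π⊥ = 0+0·β' ≈ 0.00000 ∉ [0.3, 0.9) ⇒ out
candidate 2: (m,n)=(9,18) → π∥ = 9+18·β ≈ 52.45584, π⊥ = 9+18·β' ≈ 1.54416 ∉ [0.3, 0.9) ⇒ out
candidate 3: (m,n)=(3,7) → π∥ = 3+7·β ≈ 19.89949, π⊥ = 3+7·β' ≈ 0.10051 ∉ [0.3, 0.9) ⇒ out

none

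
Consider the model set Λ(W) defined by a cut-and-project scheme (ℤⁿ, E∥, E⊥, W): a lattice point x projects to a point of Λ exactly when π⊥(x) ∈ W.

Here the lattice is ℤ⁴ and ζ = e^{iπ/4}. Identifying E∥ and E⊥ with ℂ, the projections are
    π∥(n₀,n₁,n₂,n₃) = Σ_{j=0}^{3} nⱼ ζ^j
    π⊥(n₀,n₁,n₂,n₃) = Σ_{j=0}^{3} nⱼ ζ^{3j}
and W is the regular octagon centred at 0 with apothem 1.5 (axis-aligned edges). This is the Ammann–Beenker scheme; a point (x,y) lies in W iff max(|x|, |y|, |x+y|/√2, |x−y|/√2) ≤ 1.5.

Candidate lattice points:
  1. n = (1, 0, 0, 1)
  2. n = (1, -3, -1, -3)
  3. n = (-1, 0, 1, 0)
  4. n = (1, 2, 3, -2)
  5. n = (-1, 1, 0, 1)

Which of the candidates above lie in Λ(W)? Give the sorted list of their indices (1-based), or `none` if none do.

3

With ζ = e^{iπ/4} the internal vectors are ζ^0,ζ^3,ζ^6,ζ^9.
candidate 1: n = (1, 0, 0, 1) → π⊥ ≈ (+1.707107, +0.707107); max(|x|,|y|,|x±y|/√2) = 1.707107 > 1.5 ⇒ ∉ W
candidate 2: n = (1, -3, -1, -3) → π⊥ ≈ (+1.000000, -3.242641); max(|x|,|y|,|x±y|/√2) = 3.242641 > 1.5 ⇒ ∉ W
candidate 3: n = (-1, 0, 1, 0) → π⊥ ≈ (-1.000000, -1.000000); max(|x|,|y|,|x±y|/√2) = 1.414214 ≤ 1.5 ⇒ ∈ W
candidate 4: n = (1, 2, 3, -2) → π⊥ ≈ (-1.828427, -3.000000); max(|x|,|y|,|x±y|/√2) = 3.414214 > 1.5 ⇒ ∉ W
candidate 5: n = (-1, 1, 0, 1) → π⊥ ≈ (-1.000000, +1.414214); max(|x|,|y|,|x±y|/√2) = 1.707107 > 1.5 ⇒ ∉ W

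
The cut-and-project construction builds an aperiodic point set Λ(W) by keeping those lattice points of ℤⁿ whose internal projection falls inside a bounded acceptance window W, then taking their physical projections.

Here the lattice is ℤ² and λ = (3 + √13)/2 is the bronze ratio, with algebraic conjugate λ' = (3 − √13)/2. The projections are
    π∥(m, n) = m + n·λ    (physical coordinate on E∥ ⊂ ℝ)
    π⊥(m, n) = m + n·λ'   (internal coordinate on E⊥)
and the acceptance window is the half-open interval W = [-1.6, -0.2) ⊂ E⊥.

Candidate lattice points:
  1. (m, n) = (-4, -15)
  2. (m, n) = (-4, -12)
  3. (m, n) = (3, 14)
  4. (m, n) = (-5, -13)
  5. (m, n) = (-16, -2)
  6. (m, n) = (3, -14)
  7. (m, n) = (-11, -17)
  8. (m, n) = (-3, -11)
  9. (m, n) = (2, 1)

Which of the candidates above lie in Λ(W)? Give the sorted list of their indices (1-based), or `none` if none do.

Numerically λ ≈ 3.3028 and λ' = −1/λ ≈ -0.3028.
candidate 1: (m,n)=(-4,-15) → π∥ = -4-15·λ ≈ -53.5416, π⊥ = -4-15·λ' ≈ 0.5416 ∉ [-1.6, -0.2) ⇒ out
candidate 2: (m,n)=(-4,-12) → π∥ = -4-12·λ ≈ -43.6333, π⊥ = -4-12·λ' ≈ -0.3667 ∈ [-1.6, -0.2) ⇒ IN Λ
candidate 3: (m,n)=(3,14) → π∥ = 3+14·λ ≈ 49.2389, π⊥ = 3+14·λ' ≈ -1.2389 ∈ [-1.6, -0.2) ⇒ IN Λ
candidate 4: (m,n)=(-5,-13) → π∥ = -5-13·λ ≈ -47.9361, π⊥ = -5-13·λ' ≈ -1.0639 ∈ [-1.6, -0.2) ⇒ IN Λ
candidate 5: (m,n)=(-16,-2) → π∥ = -16-2·λ ≈ -22.6056, π⊥ = -16-2·λ' ≈ -15.3944 ∉ [-1.6, -0.2) ⇒ out
candidate 6: (m,n)=(3,-14) → π∥ = 3-14·λ ≈ -43.2389, π⊥ = 3-14·λ' ≈ 7.2389 ∉ [-1.6, -0.2) ⇒ out
candidate 7: (m,n)=(-11,-17) → π∥ = -11-17·λ ≈ -67.1472, π⊥ = -11-17·λ' ≈ -5.8528 ∉ [-1.6, -0.2) ⇒ out
candidate 8: (m,n)=(-3,-11) → π∥ = -3-11·λ ≈ -39.3305, π⊥ = -3-11·λ' ≈ 0.3305 ∉ [-1.6, -0.2) ⇒ out
candidate 9: (m,n)=(2,1) → π∥ = 2+1·λ ≈ 5.3028, π⊥ = 2+1·λ' ≈ 1.6972 ∉ [-1.6, -0.2) ⇒ out

2, 3, 4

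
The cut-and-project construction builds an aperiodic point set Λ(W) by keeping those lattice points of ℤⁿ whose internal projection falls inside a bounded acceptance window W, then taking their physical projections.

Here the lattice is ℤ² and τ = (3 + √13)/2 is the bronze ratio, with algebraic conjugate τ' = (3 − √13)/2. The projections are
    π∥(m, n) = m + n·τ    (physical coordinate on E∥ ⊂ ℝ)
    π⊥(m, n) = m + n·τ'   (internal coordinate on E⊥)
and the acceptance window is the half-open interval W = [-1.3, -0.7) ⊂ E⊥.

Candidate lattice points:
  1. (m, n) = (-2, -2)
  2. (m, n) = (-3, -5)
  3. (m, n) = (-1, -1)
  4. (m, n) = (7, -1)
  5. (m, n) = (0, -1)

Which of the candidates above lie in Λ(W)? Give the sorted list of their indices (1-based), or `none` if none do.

none

Compute τ' = (3−√13)/2 = -0.302776, so π⊥(m,n) = m -0.302776·n.
candidate 1: (m,n)=(-2,-2) → π∥ = -2-2·τ ≈ -8.605551, π⊥ = -2-2·τ' ≈ -1.394449 ∉ [-1.3, -0.7) ⇒ out
candidate 2: (m,n)=(-3,-5) → π∥ = -3-5·τ ≈ -19.513878, π⊥ = -3-5·τ' ≈ -1.486122 ∉ [-1.3, -0.7) ⇒ out
candidate 3: (m,n)=(-1,-1) → π∥ = -1-1·τ ≈ -4.302776, π⊥ = -1-1·τ' ≈ -0.697224 ∉ [-1.3, -0.7) ⇒ out
candidate 4: (m,n)=(7,-1) → π∥ = 7-1·τ ≈ 3.697224, π⊥ = 7-1·τ' ≈ 7.302776 ∉ [-1.3, -0.7) ⇒ out
candidate 5: (m,n)=(0,-1) → π∥ = 0-1·τ ≈ -3.302776, π⊥ = 0-1·τ' ≈ 0.302776 ∉ [-1.3, -0.7) ⇒ out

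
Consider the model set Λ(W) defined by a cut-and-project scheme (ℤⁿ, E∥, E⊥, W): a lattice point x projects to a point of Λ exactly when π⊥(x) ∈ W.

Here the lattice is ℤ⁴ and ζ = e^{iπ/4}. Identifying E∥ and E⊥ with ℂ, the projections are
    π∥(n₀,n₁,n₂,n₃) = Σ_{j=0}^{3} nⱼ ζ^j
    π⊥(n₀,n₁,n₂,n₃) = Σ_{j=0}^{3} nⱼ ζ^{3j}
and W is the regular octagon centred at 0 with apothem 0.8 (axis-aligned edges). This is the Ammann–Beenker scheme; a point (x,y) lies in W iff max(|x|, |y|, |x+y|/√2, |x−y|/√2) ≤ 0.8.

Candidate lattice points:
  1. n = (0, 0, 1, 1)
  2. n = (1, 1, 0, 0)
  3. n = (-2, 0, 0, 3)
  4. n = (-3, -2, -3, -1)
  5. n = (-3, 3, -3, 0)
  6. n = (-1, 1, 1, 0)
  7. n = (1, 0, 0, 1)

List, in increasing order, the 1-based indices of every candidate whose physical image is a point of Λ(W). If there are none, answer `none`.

With ζ = e^{iπ/4} the internal vectors are ζ^0,ζ^3,ζ^6,ζ^9.
#1 (0, 0, 1, 1): internal (0.7071, -0.2929); octagon support 0.7071 vs apothem 0.8 → ∈ W
#2 (1, 1, 0, 0): internal (0.2929, 0.7071); octagon support 0.7071 vs apothem 0.8 → ∈ W
#3 (-2, 0, 0, 3): internal (0.1213, 2.1213); octagon support 2.1213 vs apothem 0.8 → ∉ W
#4 (-3, -2, -3, -1): internal (-2.2929, 0.8787); octagon support 2.2929 vs apothem 0.8 → ∉ W
#5 (-3, 3, -3, 0): internal (-5.1213, 5.1213); octagon support 7.2426 vs apothem 0.8 → ∉ W
#6 (-1, 1, 1, 0): internal (-1.7071, -0.2929); octagon support 1.7071 vs apothem 0.8 → ∉ W
#7 (1, 0, 0, 1): internal (1.7071, 0.7071); octagon support 1.7071 vs apothem 0.8 → ∉ W

1, 2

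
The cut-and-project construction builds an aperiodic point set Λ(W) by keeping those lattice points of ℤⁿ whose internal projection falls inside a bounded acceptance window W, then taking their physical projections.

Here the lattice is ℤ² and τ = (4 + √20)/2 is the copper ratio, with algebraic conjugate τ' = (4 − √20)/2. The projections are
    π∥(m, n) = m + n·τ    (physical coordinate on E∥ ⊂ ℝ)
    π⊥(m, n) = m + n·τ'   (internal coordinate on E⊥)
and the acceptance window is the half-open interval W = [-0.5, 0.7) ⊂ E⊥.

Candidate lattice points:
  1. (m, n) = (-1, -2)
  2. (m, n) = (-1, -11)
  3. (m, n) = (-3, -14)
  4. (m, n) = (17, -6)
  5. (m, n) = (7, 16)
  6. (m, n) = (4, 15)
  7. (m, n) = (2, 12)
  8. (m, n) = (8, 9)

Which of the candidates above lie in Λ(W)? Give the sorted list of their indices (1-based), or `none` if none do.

τ' = (4−√20)/2 ≈ -0.236068.
#1 (-1,-2): internal coord -1 + (-2)·τ' = -0.527864; -0.527864 ∉ [-0.5, 0.7) → out
#2 (-1,-11): internal coord -1 + (-11)·τ' = +1.596748; +1.596748 ∉ [-0.5, 0.7) → out
#3 (-3,-14): internal coord -3 + (-14)·τ' = +0.304952; +0.304952 ∈ [-0.5, 0.7) → IN Λ
#4 (17,-6): internal coord 17 + (-6)·τ' = +18.416408; +18.416408 ∉ [-0.5, 0.7) → out
#5 (7,16): internal coord 7 + (16)·τ' = +3.222912; +3.222912 ∉ [-0.5, 0.7) → out
#6 (4,15): internal coord 4 + (15)·τ' = +0.458980; +0.458980 ∈ [-0.5, 0.7) → IN Λ
#7 (2,12): internal coord 2 + (12)·τ' = -0.832816; -0.832816 ∉ [-0.5, 0.7) → out
#8 (8,9): internal coord 8 + (9)·τ' = +5.875388; +5.875388 ∉ [-0.5, 0.7) → out

3, 6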